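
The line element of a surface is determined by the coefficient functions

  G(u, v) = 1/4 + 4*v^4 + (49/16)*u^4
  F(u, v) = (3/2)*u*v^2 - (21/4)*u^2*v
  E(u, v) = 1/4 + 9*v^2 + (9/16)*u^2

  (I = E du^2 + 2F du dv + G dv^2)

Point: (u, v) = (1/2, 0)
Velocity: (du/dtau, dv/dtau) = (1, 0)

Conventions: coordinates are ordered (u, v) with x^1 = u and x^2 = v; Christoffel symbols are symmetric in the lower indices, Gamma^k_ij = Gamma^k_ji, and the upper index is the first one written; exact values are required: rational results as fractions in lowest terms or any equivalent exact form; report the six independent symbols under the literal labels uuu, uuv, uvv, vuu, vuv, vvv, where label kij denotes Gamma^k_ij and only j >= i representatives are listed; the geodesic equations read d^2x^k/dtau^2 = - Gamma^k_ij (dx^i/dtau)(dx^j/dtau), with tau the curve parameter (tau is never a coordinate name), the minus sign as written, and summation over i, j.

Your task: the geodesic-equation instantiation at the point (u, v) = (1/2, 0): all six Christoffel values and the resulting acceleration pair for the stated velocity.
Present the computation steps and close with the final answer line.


E = 25/64, F = 0, G = 113/256 at the point
E_u = 9/16, E_v = 0, F_u = 0, F_v = -21/16, G_u = 49/32, G_v = 0
EG - F^2 = 2825/16384;  g^inv = (16384/2825) * [[113/256, 0], [0, 25/64]]
first-kind symbols [ij,l] = (1/2)(d_i g_jl + d_j g_il - d_l g_ij): [uu,u] = E_u/2 = 9/32, [uu,v] = F_u - E_v/2 = 0, [uv,u] = E_v/2 = 0, [uv,v] = G_u/2 = 49/64, [vv,u] = F_v - G_u/2 = -133/64, [vv,v] = G_v/2 = 0
Gamma^u_ij = (G*[ij,u] - F*[ij,v])/(EG - F^2), Gamma^v_ij = (E*[ij,v] - F*[ij,u])/(EG - F^2)
Gamma_uuu = 18/25, Gamma_uuv = 0, Gamma_uvv = -133/25, Gamma_vuu = 0, Gamma_vuv = 196/113, Gamma_vvv = 0
d^2u/dtau^2 = -(Gamma_uuu*(1)^2 + 2*Gamma_uuv*(1)*(0) + Gamma_uvv*(0)^2) = -18/25
d^2v/dtau^2 = -(Gamma_vuu*(1)^2 + 2*Gamma_vuv*(1)*(0) + Gamma_vvv*(0)^2) = 0

Answer: Gamma_uuu = 18/25, Gamma_uuv = 0, Gamma_uvv = -133/25, Gamma_vuu = 0, Gamma_vuv = 196/113, Gamma_vvv = 0; accelerations (d^2u/dtau^2, d^2v/dtau^2) = (-18/25, 0)


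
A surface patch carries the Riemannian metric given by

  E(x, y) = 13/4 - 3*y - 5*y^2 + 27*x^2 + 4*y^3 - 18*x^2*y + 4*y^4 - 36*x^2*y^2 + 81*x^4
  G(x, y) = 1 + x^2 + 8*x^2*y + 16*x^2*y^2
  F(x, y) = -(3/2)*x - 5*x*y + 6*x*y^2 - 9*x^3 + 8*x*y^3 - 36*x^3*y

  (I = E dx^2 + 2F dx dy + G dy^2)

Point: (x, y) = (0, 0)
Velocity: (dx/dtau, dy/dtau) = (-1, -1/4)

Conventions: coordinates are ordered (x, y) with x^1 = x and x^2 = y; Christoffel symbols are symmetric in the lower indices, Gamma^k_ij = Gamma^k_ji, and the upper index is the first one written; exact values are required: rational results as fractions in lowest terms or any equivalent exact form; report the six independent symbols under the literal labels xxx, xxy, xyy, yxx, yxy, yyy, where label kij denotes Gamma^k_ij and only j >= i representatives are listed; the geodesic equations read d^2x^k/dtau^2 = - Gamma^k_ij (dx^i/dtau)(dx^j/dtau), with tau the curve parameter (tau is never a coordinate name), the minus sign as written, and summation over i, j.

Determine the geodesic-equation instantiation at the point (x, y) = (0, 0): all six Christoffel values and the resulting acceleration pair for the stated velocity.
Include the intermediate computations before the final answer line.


E = 13/4, F = 0, G = 1 at the point
E_x = 0, E_y = -3, F_x = -3/2, F_y = 0, G_x = 0, G_y = 0
EG - F^2 = 13/4;  g^inv = (4/13) * [[1, 0], [0, 13/4]]
first-kind symbols [ij,l] = (1/2)(d_i g_jl + d_j g_il - d_l g_ij): [xx,x] = E_x/2 = 0, [xx,y] = F_x - E_y/2 = 0, [xy,x] = E_y/2 = -3/2, [xy,y] = G_x/2 = 0, [yy,x] = F_y - G_x/2 = 0, [yy,y] = G_y/2 = 0
Gamma^x_ij = (G*[ij,x] - F*[ij,y])/(EG - F^2), Gamma^y_ij = (E*[ij,y] - F*[ij,x])/(EG - F^2)
Gamma_xxx = 0, Gamma_xxy = -6/13, Gamma_xyy = 0, Gamma_yxx = 0, Gamma_yxy = 0, Gamma_yyy = 0
d^2x/dtau^2 = -(Gamma_xxx*(-1)^2 + 2*Gamma_xxy*(-1)*(-1/4) + Gamma_xyy*(-1/4)^2) = 3/13
d^2y/dtau^2 = -(Gamma_yxx*(-1)^2 + 2*Gamma_yxy*(-1)*(-1/4) + Gamma_yyy*(-1/4)^2) = 0

Answer: Gamma_xxx = 0, Gamma_xxy = -6/13, Gamma_xyy = 0, Gamma_yxx = 0, Gamma_yxy = 0, Gamma_yyy = 0; accelerations (d^2x/dtau^2, d^2y/dtau^2) = (3/13, 0)


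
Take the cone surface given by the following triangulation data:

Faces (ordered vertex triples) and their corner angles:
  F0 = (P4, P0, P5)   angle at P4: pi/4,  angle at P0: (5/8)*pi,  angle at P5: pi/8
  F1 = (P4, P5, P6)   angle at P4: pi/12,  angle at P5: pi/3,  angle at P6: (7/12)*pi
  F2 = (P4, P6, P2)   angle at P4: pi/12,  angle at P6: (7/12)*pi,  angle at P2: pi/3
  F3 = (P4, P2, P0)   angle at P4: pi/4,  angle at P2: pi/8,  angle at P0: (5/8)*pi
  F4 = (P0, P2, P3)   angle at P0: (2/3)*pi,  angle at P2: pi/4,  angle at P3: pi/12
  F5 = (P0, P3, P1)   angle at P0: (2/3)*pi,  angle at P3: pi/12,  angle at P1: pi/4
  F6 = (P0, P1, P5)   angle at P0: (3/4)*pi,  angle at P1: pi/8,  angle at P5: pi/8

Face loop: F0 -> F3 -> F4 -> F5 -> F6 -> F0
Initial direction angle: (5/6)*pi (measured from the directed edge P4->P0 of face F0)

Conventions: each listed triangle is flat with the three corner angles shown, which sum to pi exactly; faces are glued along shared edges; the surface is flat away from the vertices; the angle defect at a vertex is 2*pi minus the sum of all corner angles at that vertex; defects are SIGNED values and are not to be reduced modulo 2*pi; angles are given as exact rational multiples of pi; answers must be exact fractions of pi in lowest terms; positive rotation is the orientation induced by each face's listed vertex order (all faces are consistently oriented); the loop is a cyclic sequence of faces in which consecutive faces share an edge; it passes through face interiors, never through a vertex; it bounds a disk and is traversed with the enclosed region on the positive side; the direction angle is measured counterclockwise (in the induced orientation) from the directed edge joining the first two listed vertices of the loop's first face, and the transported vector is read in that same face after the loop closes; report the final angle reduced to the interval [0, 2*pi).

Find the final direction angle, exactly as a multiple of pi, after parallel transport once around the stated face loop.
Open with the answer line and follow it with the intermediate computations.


Answer: final direction angle = (3/2)*pi

enclosed vertex P0: corner angles sum to (10/3)*pi, defect = 2*pi - (10/3)*pi = (-4/3)*pi
the final direction is the initial angle plus the enclosed defects, taken mod 2*pi in the induced orientation
final angle = (5/6)*pi - (4/3)*pi = (3/2)*pi (mod 2*pi)


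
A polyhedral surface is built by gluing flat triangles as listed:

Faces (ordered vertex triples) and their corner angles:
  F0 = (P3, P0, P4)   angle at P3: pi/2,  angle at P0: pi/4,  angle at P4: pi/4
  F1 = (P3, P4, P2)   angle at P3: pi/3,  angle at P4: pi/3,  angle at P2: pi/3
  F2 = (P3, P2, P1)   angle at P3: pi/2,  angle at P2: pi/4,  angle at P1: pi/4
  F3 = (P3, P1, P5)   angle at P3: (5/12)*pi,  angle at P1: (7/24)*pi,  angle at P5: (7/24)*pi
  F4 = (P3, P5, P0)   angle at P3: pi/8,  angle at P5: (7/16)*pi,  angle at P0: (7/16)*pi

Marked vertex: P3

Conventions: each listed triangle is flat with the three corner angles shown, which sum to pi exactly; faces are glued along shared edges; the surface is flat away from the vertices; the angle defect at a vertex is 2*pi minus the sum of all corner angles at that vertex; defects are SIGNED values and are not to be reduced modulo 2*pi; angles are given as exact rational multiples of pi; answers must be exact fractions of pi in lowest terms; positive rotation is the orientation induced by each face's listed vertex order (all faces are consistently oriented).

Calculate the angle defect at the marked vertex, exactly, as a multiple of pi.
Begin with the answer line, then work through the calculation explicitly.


Answer: defect(P3) = pi/8

Sum of corner angles at P3: (15/8)*pi
defect = 2*pi - (15/8)*pi


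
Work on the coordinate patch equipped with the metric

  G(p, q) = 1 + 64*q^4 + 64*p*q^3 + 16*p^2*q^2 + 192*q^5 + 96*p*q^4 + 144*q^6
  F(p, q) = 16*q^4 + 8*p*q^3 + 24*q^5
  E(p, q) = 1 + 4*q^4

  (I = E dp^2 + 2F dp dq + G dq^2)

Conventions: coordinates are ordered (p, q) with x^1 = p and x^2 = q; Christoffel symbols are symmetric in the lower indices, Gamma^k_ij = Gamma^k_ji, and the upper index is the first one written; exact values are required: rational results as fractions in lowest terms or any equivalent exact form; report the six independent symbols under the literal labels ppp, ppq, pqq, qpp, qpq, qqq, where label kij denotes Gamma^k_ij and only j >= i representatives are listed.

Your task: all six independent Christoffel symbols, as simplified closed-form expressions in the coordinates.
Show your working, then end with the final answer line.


E = 1 + 4*q^4; F = 16*q^4 + 8*p*q^3 + 24*q^5; G = 1 + 64*q^4 + 64*p*q^3 + 16*p^2*q^2 + 192*q^5 + 96*p*q^4 + 144*q^6
Gamma^k_ij = (1/2) g^{kl} (d_i g_jl + d_j g_il - d_l g_ij), with g^inv = (1/(EG-F^2)) [[G, -F], [-F, E]]
first partials: E_p = 0, E_q = 16*q^3, F_p = 8*q^3, F_q = 64*q^3 + 24*p*q^2 + 120*q^4, G_p = 64*q^3 + 32*p*q^2 + 96*q^4, G_q = 256*q^3 + 192*p*q^2 + 32*p^2*q + 960*q^4 + 384*p*q^3 + 864*q^5
D = EG - F^2 = 1 + 68*q^4 + 64*p*q^3 + 16*p^2*q^2 + 192*q^5 + 96*p*q^4 + 144*q^6
expanded: Gamma^p_pp = (G E_p - 2F F_p + F E_q)/(2D), Gamma^p_pq = (G E_q - F G_p)/(2D), Gamma^p_qq = (2G F_q - G G_p - F G_q)/(2D), Gamma^q_pp = (2E F_p - E E_q - F E_p)/(2D), Gamma^q_pq = (E G_p - F E_q)/(2D), Gamma^q_qq = (E G_q - 2F F_q + F G_p)/(2D); substitute and cancel common factors

Answer: Gamma_ppp = 0, Gamma_ppq = 8*q^3/(16*p^2*q^2 + 96*p*q^4 + 64*p*q^3 + 144*q^6 + 192*q^5 + 68*q^4 + 1), Gamma_pqq = (8*p*q^2 + 72*q^4 + 32*q^3)/(16*p^2*q^2 + 96*p*q^4 + 64*p*q^3 + 144*q^6 + 192*q^5 + 68*q^4 + 1), Gamma_qpp = 0, Gamma_qpq = (16*p*q^2 + 48*q^4 + 32*q^3)/(16*p^2*q^2 + 96*p*q^4 + 64*p*q^3 + 144*q^6 + 192*q^5 + 68*q^4 + 1), Gamma_qqq = (16*p^2*q + 192*p*q^3 + 96*p*q^2 + 432*q^5 + 480*q^4 + 128*q^3)/(16*p^2*q^2 + 96*p*q^4 + 64*p*q^3 + 144*q^6 + 192*q^5 + 68*q^4 + 1)


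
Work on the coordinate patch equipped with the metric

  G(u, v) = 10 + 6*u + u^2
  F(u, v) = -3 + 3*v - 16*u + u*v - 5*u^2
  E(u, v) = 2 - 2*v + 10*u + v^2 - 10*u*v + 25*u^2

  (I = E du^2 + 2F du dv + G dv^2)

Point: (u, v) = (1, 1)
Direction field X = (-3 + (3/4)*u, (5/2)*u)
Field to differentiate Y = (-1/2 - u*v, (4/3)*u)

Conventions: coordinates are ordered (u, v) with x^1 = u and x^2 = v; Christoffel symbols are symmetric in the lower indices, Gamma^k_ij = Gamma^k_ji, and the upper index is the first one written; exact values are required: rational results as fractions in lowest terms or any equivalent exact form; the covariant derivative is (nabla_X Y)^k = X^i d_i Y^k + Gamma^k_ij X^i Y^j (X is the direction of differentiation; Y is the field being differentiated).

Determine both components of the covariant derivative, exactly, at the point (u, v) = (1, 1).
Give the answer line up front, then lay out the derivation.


Answer: (nabla_X Y)^u = 41/16, (nabla_X Y)^v = -21/4

E = 26, F = -20, G = 17 at the point
E_u = 50, E_v = -10, F_u = -25, F_v = 4, G_u = 8, G_v = 0
EG - F^2 = 42;  g^inv = (1/42) * [[17, 20], [20, 26]]
first-kind symbols [ij,l] = (1/2)(d_i g_jl + d_j g_il - d_l g_ij): [uu,u] = E_u/2 = 25, [uu,v] = F_u - E_v/2 = -20, [uv,u] = E_v/2 = -5, [uv,v] = G_u/2 = 4, [vv,u] = F_v - G_u/2 = 0, [vv,v] = G_v/2 = 0
Gamma^u_ij = (G*[ij,u] - F*[ij,v])/(EG - F^2), Gamma^v_ij = (E*[ij,v] - F*[ij,u])/(EG - F^2)
Gamma_uuu = 25/42, Gamma_uuv = -5/42, Gamma_uvv = 0, Gamma_vuu = -10/21, Gamma_vuv = 2/21, Gamma_vvv = 0
X = (-9/4, 5/2), Y = (-3/2, 4/3) at the point


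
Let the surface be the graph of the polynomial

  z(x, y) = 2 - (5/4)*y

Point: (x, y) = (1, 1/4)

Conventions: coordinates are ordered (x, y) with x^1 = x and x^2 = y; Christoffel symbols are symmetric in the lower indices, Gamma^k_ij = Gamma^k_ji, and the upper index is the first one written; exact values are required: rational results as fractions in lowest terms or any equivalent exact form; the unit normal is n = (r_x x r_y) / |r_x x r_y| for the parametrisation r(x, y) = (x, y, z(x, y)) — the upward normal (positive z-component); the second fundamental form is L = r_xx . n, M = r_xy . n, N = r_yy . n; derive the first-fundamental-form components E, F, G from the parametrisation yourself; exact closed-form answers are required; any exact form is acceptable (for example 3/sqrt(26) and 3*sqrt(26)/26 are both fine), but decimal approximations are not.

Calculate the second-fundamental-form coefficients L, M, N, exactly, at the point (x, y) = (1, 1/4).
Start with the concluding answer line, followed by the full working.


Answer: L = 0, M = 0, N = 0

z_x = 0, z_y = -5/4, z_xx = 0, z_xy = 0, z_yy = 0
E = 1, F = 0, G = 41/16; answer radicand W^2 = 41/16
unnormalised second-form numerators: l = 0, m = 0, n = 0; L = l/sqrt(41/16), and similarly M = m/sqrt(W^2), N = n/sqrt(W^2)


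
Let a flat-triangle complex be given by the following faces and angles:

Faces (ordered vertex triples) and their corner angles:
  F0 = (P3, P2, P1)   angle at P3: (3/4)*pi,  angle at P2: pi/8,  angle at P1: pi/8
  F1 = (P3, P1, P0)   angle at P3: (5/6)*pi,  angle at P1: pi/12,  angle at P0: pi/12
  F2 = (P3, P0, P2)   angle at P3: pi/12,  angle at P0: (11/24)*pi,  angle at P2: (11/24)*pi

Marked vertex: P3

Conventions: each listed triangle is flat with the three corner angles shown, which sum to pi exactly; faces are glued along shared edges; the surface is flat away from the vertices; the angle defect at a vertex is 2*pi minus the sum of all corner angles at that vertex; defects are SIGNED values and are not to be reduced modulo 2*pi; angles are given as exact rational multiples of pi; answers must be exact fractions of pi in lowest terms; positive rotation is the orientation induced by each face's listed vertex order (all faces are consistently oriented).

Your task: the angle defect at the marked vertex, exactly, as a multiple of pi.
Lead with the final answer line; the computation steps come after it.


Answer: defect(P3) = pi/3

Sum of corner angles at P3: (5/3)*pi
defect = 2*pi - (5/3)*pi


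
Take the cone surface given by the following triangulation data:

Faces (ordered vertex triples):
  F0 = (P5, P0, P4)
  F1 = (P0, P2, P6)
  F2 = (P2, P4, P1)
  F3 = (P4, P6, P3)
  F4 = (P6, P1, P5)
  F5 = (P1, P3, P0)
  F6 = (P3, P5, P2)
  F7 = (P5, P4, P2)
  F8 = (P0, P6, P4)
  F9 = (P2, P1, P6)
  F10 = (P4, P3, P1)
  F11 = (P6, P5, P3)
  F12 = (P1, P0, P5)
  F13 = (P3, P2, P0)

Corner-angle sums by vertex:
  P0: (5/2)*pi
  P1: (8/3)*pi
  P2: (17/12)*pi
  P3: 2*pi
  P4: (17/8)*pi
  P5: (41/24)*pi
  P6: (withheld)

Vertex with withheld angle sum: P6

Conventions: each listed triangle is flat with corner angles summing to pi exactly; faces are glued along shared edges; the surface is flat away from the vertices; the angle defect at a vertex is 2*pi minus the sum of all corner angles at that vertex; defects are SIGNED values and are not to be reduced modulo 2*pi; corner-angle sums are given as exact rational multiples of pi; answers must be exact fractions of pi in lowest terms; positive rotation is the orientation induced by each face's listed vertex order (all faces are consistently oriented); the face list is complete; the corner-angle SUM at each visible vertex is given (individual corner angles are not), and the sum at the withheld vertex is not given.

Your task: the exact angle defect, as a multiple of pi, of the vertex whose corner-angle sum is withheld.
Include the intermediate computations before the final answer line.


V = 7, E = 21, F = 14; chi = V - E + F = 0
Gauss-Bonnet: total defect = 2*pi*chi = 0; visible defects sum to (-5/12)*pi

Answer: defect(P6) = (5/12)*pi


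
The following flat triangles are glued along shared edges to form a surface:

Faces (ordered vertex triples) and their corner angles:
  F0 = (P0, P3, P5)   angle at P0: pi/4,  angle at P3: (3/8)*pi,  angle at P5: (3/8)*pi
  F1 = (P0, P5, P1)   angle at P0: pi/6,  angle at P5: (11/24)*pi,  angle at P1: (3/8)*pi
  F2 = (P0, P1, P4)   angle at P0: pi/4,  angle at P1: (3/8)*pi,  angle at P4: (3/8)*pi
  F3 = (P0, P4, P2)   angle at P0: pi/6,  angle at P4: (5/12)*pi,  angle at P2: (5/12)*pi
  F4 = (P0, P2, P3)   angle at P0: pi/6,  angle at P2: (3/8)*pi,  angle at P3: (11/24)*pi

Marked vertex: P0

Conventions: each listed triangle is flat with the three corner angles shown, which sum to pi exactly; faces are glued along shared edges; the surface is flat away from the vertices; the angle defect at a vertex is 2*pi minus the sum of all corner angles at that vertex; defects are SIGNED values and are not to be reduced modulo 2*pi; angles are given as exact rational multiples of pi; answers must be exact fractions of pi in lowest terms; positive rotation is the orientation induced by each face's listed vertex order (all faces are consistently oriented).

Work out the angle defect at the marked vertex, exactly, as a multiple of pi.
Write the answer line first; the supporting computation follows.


Answer: defect(P0) = pi

Sum of corner angles at P0: pi
defect = 2*pi - pi


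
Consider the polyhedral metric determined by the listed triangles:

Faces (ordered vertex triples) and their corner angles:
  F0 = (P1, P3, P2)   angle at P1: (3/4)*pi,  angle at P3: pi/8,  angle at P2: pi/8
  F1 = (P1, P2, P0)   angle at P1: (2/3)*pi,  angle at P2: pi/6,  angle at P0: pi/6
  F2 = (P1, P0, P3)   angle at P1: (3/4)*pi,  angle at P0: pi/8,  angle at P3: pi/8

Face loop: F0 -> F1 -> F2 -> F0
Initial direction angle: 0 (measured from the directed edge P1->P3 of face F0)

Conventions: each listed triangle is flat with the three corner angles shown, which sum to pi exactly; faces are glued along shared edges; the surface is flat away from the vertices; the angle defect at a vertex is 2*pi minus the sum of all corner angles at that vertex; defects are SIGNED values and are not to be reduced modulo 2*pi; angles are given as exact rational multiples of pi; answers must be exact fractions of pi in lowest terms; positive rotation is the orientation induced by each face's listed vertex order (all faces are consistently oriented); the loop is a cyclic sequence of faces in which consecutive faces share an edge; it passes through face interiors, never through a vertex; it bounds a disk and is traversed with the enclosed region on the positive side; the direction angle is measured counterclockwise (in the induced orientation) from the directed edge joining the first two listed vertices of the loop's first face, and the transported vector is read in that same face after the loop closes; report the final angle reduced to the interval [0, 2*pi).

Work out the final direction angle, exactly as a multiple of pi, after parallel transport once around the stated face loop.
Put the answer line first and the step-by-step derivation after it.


Answer: final direction angle = (11/6)*pi

enclosed vertex P1: corner angles sum to (13/6)*pi, defect = 2*pi - (13/6)*pi = -pi/6
by Gauss-Bonnet the loop rotates the vector by the enclosed defect sum (positive orientation, mod 2*pi)
final angle = 0 - pi/6 = (11/6)*pi (mod 2*pi)


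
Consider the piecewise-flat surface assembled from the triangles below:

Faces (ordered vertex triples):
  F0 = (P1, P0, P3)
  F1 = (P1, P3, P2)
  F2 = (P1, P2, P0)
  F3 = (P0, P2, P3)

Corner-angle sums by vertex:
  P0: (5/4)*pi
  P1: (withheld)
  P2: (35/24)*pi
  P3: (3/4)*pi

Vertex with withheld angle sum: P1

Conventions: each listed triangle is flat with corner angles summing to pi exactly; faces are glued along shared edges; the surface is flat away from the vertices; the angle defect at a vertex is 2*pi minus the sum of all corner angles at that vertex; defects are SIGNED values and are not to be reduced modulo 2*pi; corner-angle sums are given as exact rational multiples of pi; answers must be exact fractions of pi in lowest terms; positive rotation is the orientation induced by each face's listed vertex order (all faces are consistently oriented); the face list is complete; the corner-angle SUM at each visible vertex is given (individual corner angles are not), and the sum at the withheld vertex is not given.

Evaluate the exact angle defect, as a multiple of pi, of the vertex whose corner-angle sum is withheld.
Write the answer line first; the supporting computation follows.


Answer: defect(P1) = (35/24)*pi

V = 4, E = 6, F = 4; chi = V - E + F = 2
Gauss-Bonnet: total defect = 2*pi*chi = 4*pi; visible defects sum to (61/24)*pi


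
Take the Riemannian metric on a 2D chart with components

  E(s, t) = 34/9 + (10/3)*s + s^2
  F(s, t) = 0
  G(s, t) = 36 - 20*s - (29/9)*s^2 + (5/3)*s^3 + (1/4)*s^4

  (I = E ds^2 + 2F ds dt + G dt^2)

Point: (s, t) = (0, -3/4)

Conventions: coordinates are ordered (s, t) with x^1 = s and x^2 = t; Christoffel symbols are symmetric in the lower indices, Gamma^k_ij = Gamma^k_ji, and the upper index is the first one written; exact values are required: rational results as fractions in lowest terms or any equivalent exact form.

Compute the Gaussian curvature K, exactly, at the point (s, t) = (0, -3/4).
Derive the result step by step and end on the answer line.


E = 34/9, F = 0, G = 36, EG - F^2 = 136 at the point
E_s = 10/3, E_t = 0, F_s = 0, F_t = 0, G_s = -20, G_t = 0
E_tt = 0, F_st = 0, G_ss = -58/9
K follows from Brioschi's formula, (det M1 - det M2)/(EG - F^2)^2.
M1 = [[-E_tt/2 + F_st - G_ss/2, E_s/2, F_s - E_t/2], [F_t - G_s/2, E, F], [G_t/2, F, G]] = [[29/9, 5/3, 0], [10, 34/9, 0], [0, 0, 36]]; det M1 = -1456/9
M2 = [[0, E_t/2, G_s/2], [E_t/2, E, F], [G_s/2, F, G]] = [[0, 0, -10], [0, 34/9, 0], [-10, 0, 36]]; det M2 = -3400/9
det M1 - det M2 = 216; K = 216 / (136)^2 = 27/2312

Answer: K = 27/2312


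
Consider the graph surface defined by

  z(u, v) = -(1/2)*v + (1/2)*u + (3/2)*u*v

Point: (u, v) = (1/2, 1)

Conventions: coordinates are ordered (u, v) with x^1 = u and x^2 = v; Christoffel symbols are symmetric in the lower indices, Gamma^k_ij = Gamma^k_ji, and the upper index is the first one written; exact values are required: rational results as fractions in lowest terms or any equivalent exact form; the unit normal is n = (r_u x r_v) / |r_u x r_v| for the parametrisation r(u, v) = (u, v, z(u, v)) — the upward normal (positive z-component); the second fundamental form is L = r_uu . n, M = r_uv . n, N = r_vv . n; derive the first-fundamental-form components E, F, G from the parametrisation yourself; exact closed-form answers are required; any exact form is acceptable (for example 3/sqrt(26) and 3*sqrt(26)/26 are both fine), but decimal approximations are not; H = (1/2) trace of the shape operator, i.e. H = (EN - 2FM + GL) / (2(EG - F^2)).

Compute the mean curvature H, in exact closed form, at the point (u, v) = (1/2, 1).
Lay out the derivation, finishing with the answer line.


z_u = 2, z_v = 1/4, z_uu = 0, z_uv = 3/2, z_vv = 0
E = 5, F = 1/2, G = 17/16; answer radicand W^2 = 81/16
unnormalised second-form numerators: l = 0, m = 3/2, n = 0; L = l/sqrt(81/16), and similarly M = m/sqrt(W^2), N = n/sqrt(W^2)
H = (E*n - 2*F*m + G*l) / (2*(EG - F^2)*sqrt(W^2)); E*n - 2*F*m + G*l = -3/2, EG - F^2 = 81/16, so H = (-4/27)/sqrt(81/16)

Answer: H = -16/243


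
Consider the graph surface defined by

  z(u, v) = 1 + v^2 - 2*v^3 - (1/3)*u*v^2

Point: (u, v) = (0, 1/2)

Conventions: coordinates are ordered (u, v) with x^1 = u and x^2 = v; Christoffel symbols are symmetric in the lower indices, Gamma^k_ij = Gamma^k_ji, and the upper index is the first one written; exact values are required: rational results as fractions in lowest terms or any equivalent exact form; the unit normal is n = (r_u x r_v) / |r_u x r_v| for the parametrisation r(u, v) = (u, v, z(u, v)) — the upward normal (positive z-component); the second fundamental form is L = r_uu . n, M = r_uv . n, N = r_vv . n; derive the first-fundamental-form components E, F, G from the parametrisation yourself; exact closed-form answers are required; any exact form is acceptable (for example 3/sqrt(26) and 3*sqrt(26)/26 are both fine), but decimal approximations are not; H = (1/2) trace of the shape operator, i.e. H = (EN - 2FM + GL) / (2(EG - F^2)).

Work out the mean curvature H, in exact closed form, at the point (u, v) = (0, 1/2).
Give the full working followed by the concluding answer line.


z_u = -1/12, z_v = -1/2, z_uu = 0, z_uv = -1/3, z_vv = -4
E = 145/144, F = 1/24, G = 5/4; answer radicand W^2 = 181/144
unnormalised second-form numerators: l = 0, m = -1/3, n = -4; L = l/sqrt(181/144), and similarly M = m/sqrt(W^2), N = n/sqrt(W^2)
H = (E*n - 2*F*m + G*l) / (2*(EG - F^2)*sqrt(W^2)); E*n - 2*F*m + G*l = -4, EG - F^2 = 181/144, so H = (-288/181)/sqrt(181/144)

Answer: H = -3456*sqrt(181)/32761


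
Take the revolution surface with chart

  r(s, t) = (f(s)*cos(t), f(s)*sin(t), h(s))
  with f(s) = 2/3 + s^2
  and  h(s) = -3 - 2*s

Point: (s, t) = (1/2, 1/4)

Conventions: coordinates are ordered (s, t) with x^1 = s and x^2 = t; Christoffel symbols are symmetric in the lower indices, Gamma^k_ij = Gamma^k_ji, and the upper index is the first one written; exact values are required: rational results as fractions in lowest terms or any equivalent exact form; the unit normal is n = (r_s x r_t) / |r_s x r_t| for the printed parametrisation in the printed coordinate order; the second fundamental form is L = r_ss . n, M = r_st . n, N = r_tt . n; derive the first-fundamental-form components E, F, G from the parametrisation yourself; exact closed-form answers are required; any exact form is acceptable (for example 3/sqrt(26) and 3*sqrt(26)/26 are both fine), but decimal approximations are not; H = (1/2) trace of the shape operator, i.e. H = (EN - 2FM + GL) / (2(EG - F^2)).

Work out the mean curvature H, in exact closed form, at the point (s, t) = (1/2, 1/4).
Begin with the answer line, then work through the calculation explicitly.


Answer: H = -38*sqrt(5)/275

f = 11/12, f' = 1, f'' = 2, h' = -2, h'' = 0
E = 5, F = 0, G = 121/144; answer radicand W^2 = 5
unnormalised second-form numerators: l = 4, m = 0, n = -11/6; L = l/sqrt(5), and similarly M = m/sqrt(W^2), N = n/sqrt(W^2)
H = (E*n - 2*F*m + G*l) / (2*(EG - F^2)*sqrt(W^2)); E*n - 2*F*m + G*l = -209/36, EG - F^2 = 605/144, so H = (-38/55)/sqrt(5)


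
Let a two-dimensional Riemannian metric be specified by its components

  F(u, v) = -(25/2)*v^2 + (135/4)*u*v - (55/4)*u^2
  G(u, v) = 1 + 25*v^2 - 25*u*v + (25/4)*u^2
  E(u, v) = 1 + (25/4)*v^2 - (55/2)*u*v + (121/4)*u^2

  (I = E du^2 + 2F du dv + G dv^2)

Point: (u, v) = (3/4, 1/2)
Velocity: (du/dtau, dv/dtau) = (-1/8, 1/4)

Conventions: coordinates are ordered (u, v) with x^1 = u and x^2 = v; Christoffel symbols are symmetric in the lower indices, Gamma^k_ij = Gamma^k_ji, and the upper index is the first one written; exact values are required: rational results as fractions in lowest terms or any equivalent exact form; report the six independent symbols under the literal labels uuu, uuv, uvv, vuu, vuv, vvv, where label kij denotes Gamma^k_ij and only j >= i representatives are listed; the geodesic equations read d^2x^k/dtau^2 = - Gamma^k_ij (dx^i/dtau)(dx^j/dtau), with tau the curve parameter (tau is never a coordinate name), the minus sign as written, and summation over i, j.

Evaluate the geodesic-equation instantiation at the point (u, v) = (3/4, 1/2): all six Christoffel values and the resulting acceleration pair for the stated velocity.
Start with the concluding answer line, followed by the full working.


Answer: Gamma_uuu = 506/309, Gamma_uuv = -230/309, Gamma_uvv = 460/309, Gamma_vuu = 110/309, Gamma_vuv = -50/309, Gamma_vvv = 100/309; accelerations (d^2u/dtau^2, d^2v/dtau^2) = (-1633/9888, -355/9888)

E = 593/64, F = 115/64, G = 89/64 at the point
E_u = 253/8, E_v = -115/8, F_u = -15/4, F_v = 205/16, G_u = -25/8, G_v = 25/4
EG - F^2 = 309/32;  g^inv = (32/309) * [[89/64, -115/64], [-115/64, 593/64]]
first-kind symbols [ij,l] = (1/2)(d_i g_jl + d_j g_il - d_l g_ij): [uu,u] = E_u/2 = 253/16, [uu,v] = F_u - E_v/2 = 55/16, [uv,u] = E_v/2 = -115/16, [uv,v] = G_u/2 = -25/16, [vv,u] = F_v - G_u/2 = 115/8, [vv,v] = G_v/2 = 25/8
Gamma^u_ij = (G*[ij,u] - F*[ij,v])/(EG - F^2), Gamma^v_ij = (E*[ij,v] - F*[ij,u])/(EG - F^2)
Gamma_uuu = 506/309, Gamma_uuv = -230/309, Gamma_uvv = 460/309, Gamma_vuu = 110/309, Gamma_vuv = -50/309, Gamma_vvv = 100/309
d^2u/dtau^2 = -(Gamma_uuu*(-1/8)^2 + 2*Gamma_uuv*(-1/8)*(1/4) + Gamma_uvv*(1/4)^2) = -1633/9888
d^2v/dtau^2 = -(Gamma_vuu*(-1/8)^2 + 2*Gamma_vuv*(-1/8)*(1/4) + Gamma_vvv*(1/4)^2) = -355/9888


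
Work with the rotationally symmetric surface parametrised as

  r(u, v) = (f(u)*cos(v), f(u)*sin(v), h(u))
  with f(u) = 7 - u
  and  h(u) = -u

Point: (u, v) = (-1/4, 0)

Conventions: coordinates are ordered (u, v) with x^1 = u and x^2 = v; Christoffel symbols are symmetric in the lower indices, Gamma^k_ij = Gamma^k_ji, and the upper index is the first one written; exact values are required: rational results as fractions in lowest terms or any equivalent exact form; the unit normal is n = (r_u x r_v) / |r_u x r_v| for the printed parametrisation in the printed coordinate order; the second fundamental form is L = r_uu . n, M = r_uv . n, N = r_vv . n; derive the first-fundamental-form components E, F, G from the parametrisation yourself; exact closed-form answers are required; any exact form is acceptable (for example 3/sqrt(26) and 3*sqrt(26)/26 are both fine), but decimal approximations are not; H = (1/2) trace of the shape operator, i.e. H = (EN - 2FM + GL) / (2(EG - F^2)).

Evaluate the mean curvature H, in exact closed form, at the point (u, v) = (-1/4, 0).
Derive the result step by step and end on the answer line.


f = 29/4, f' = -1, f'' = 0, h' = -1, h'' = 0
E = 2, F = 0, G = 841/16; answer radicand W^2 = 2
unnormalised second-form numerators: l = 0, m = 0, n = -29/4; L = l/sqrt(2), and similarly M = m/sqrt(W^2), N = n/sqrt(W^2)
H = (E*n - 2*F*m + G*l) / (2*(EG - F^2)*sqrt(W^2)); E*n - 2*F*m + G*l = -29/2, EG - F^2 = 841/8, so H = (-2/29)/sqrt(2)

Answer: H = -sqrt(2)/29


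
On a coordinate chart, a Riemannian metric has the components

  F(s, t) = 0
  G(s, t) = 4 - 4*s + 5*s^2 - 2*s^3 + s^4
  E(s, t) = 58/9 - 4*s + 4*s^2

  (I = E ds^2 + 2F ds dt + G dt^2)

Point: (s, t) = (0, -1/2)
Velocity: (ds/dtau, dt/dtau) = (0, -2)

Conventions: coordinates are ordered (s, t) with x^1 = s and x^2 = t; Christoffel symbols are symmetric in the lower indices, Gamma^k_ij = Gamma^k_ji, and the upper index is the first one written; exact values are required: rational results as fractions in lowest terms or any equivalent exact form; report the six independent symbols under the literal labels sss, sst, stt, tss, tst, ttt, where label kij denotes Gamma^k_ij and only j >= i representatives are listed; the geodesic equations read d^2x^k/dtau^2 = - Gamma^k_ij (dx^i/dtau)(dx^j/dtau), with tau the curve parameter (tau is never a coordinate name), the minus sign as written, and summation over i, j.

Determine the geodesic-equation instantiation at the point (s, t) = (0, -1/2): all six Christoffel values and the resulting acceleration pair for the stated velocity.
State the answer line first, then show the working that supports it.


Answer: Gamma_sss = -9/29, Gamma_sst = 0, Gamma_stt = 9/29, Gamma_tss = 0, Gamma_tst = -1/2, Gamma_ttt = 0; accelerations (d^2s/dtau^2, d^2t/dtau^2) = (-36/29, 0)

E = 58/9, F = 0, G = 4 at the point
E_s = -4, E_t = 0, F_s = 0, F_t = 0, G_s = -4, G_t = 0
EG - F^2 = 232/9;  g^inv = (9/232) * [[4, 0], [0, 58/9]]
first-kind symbols [ij,l] = (1/2)(d_i g_jl + d_j g_il - d_l g_ij): [ss,s] = E_s/2 = -2, [ss,t] = F_s - E_t/2 = 0, [st,s] = E_t/2 = 0, [st,t] = G_s/2 = -2, [tt,s] = F_t - G_s/2 = 2, [tt,t] = G_t/2 = 0
Gamma^s_ij = (G*[ij,s] - F*[ij,t])/(EG - F^2), Gamma^t_ij = (E*[ij,t] - F*[ij,s])/(EG - F^2)
Gamma_sss = -9/29, Gamma_sst = 0, Gamma_stt = 9/29, Gamma_tss = 0, Gamma_tst = -1/2, Gamma_ttt = 0
d^2s/dtau^2 = -(Gamma_sss*(0)^2 + 2*Gamma_sst*(0)*(-2) + Gamma_stt*(-2)^2) = -36/29
d^2t/dtau^2 = -(Gamma_tss*(0)^2 + 2*Gamma_tst*(0)*(-2) + Gamma_ttt*(-2)^2) = 0


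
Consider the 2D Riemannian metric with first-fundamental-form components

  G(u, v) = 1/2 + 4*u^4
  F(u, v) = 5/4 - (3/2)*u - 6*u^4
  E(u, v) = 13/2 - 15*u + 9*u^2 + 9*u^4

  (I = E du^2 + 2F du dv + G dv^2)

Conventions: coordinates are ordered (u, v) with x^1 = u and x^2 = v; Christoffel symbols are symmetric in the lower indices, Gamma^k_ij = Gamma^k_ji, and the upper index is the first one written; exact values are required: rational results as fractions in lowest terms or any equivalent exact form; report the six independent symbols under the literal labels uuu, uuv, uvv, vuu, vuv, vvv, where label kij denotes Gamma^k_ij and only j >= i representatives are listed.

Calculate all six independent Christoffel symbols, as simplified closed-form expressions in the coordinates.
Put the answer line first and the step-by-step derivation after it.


Answer: Gamma_uuu = (-1152*u^7 + 576*u^5 - 1200*u^4 + 624*u^3 + 36*u - 30)/(576*u^6 - 1248*u^5 + 728*u^4 + 36*u^2 - 60*u + 27), Gamma_uuv = (768*u^7 + 192*u^4 - 160*u^3)/(576*u^6 - 1248*u^5 + 728*u^4 + 36*u^2 - 60*u + 27), Gamma_uvv = (-512*u^7 - 64*u^3)/(576*u^6 - 1248*u^5 + 728*u^4 + 36*u^2 - 60*u + 27), Gamma_vuu = (-1728*u^7 - 2592*u^5 + 5256*u^4 - 2856*u^3 - 6)/(576*u^6 - 1248*u^5 + 728*u^4 + 36*u^2 - 60*u + 27), Gamma_vuv = (1152*u^7 + 1152*u^5 - 1920*u^4 + 832*u^3)/(576*u^6 - 1248*u^5 + 728*u^4 + 36*u^2 - 60*u + 27), Gamma_vvv = (-768*u^7 - 192*u^4 + 160*u^3)/(576*u^6 - 1248*u^5 + 728*u^4 + 36*u^2 - 60*u + 27)

E = 13/2 - 15*u + 9*u^2 + 9*u^4; F = 5/4 - (3/2)*u - 6*u^4; G = 1/2 + 4*u^4
Gamma^k_ij = (1/2) g^{kl} (d_i g_jl + d_j g_il - d_l g_ij), with g^inv = (1/(EG-F^2)) [[G, -F], [-F, E]]
first partials: E_u = -15 + 18*u + 36*u^3, E_v = 0, F_u = -3/2 - 24*u^3, F_v = 0, G_u = 16*u^3, G_v = 0
D = EG - F^2 = 27/16 - (15/4)*u + (9/4)*u^2 + (91/2)*u^4 - 78*u^5 + 36*u^6
expanded: Gamma^u_uu = (G E_u - 2F F_u + F E_v)/(2D), Gamma^u_uv = (G E_v - F G_u)/(2D), Gamma^u_vv = (2G F_v - G G_u - F G_v)/(2D), Gamma^v_uu = (2E F_u - E E_v - F E_u)/(2D), Gamma^v_uv = (E G_u - F E_v)/(2D), Gamma^v_vv = (E G_v - 2F F_v + F G_u)/(2D); substitute and cancel common factors


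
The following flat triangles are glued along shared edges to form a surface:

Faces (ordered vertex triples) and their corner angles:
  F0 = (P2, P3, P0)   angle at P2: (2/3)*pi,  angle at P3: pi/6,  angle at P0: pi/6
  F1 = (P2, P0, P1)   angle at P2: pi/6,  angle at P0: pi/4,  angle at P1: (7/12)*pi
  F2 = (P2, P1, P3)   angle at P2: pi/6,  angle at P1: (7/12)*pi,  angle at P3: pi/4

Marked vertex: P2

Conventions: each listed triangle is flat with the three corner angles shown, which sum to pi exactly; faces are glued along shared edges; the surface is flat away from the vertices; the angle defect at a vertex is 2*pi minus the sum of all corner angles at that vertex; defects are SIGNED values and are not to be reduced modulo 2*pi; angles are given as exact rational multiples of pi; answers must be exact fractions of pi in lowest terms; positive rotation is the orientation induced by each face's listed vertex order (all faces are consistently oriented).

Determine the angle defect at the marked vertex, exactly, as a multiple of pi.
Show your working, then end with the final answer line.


Sum of corner angles at P2: pi
defect = 2*pi - pi

Answer: defect(P2) = pi


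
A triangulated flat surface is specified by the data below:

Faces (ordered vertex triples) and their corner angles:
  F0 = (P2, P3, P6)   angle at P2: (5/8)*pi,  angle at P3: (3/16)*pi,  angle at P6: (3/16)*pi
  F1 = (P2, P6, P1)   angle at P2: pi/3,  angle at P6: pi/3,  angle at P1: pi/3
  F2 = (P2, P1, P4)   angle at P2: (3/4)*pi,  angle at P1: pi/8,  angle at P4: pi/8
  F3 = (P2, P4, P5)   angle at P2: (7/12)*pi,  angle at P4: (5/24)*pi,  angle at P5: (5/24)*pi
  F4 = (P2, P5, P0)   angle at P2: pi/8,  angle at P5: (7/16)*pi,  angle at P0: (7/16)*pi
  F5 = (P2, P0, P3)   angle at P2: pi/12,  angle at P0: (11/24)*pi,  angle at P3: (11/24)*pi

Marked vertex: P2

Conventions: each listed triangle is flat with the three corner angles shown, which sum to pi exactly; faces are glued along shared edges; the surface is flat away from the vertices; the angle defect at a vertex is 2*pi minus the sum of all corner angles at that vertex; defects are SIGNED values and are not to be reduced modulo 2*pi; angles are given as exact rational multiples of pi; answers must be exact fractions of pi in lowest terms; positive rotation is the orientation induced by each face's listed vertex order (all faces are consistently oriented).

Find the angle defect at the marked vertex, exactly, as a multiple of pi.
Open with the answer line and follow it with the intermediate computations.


Answer: defect(P2) = -pi/2

Sum of corner angles at P2: (5/2)*pi
defect = 2*pi - (5/2)*pi


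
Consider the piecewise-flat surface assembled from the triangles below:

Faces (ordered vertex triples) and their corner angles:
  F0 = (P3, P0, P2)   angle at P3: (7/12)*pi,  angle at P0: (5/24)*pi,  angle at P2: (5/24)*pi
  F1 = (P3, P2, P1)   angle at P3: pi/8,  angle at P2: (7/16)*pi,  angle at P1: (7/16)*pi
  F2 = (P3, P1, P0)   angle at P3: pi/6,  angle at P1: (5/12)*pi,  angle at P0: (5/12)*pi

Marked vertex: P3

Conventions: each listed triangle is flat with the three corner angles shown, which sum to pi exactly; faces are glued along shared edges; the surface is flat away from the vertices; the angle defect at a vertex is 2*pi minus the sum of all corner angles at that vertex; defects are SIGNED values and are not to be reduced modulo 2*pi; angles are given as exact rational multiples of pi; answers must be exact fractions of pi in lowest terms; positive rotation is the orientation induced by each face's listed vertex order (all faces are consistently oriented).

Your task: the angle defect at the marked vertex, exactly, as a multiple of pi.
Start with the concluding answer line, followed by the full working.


Answer: defect(P3) = (9/8)*pi

Sum of corner angles at P3: (7/8)*pi
defect = 2*pi - (7/8)*pi


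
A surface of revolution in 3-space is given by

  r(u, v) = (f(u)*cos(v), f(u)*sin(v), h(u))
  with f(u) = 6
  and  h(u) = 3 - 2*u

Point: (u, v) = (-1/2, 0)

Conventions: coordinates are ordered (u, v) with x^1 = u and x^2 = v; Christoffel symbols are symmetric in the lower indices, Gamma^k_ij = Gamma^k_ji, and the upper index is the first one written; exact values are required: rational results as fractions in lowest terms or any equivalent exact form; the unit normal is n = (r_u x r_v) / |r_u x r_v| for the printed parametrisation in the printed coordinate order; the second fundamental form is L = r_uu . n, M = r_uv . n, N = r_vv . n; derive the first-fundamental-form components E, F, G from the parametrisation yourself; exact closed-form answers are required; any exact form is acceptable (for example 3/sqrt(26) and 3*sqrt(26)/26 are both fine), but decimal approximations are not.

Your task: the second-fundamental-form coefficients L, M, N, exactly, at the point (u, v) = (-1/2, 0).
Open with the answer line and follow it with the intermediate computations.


Answer: L = 0, M = 0, N = -6

f = 6, f' = 0, f'' = 0, h' = -2, h'' = 0
E = 4, F = 0, G = 36; answer radicand W^2 = 4
unnormalised second-form numerators: l = 0, m = 0, n = -12; L = l/sqrt(4), and similarly M = m/sqrt(W^2), N = n/sqrt(W^2)


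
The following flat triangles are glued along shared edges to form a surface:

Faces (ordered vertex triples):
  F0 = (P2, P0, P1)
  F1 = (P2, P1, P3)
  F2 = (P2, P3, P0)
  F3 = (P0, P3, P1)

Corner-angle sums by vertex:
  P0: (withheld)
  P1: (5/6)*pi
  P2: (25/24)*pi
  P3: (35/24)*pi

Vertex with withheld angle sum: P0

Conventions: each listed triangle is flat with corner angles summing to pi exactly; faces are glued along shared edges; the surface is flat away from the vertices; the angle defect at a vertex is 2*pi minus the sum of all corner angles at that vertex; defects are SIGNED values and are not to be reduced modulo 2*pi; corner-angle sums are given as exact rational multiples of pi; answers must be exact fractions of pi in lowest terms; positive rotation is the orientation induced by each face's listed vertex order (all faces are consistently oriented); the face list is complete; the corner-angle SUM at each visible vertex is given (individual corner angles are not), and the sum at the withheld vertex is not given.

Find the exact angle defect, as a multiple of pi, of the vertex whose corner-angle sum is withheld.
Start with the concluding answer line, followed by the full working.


Answer: defect(P0) = (4/3)*pi

V = 4, E = 6, F = 4; chi = V - E + F = 2
Gauss-Bonnet: total defect = 2*pi*chi = 4*pi; visible defects sum to (8/3)*pi
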